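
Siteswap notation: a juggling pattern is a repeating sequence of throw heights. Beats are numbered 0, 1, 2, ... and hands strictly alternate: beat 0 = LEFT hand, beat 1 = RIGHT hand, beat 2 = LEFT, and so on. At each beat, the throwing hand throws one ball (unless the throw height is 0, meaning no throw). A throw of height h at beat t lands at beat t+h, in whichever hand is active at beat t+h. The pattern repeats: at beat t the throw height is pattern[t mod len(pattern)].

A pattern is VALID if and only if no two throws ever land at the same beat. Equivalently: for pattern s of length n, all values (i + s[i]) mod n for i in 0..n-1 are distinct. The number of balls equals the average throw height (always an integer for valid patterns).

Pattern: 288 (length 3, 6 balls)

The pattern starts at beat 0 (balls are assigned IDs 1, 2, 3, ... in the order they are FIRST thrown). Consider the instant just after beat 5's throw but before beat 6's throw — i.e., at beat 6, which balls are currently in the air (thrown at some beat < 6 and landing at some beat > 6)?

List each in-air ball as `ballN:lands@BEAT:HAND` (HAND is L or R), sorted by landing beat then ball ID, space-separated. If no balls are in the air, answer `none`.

Answer: ball2:lands@9:R ball1:lands@10:L ball4:lands@12:L ball3:lands@13:R

Derivation:
Beat 0 (L): throw ball1 h=2 -> lands@2:L; in-air after throw: [b1@2:L]
Beat 1 (R): throw ball2 h=8 -> lands@9:R; in-air after throw: [b1@2:L b2@9:R]
Beat 2 (L): throw ball1 h=8 -> lands@10:L; in-air after throw: [b2@9:R b1@10:L]
Beat 3 (R): throw ball3 h=2 -> lands@5:R; in-air after throw: [b3@5:R b2@9:R b1@10:L]
Beat 4 (L): throw ball4 h=8 -> lands@12:L; in-air after throw: [b3@5:R b2@9:R b1@10:L b4@12:L]
Beat 5 (R): throw ball3 h=8 -> lands@13:R; in-air after throw: [b2@9:R b1@10:L b4@12:L b3@13:R]
Beat 6 (L): throw ball5 h=2 -> lands@8:L; in-air after throw: [b5@8:L b2@9:R b1@10:L b4@12:L b3@13:R]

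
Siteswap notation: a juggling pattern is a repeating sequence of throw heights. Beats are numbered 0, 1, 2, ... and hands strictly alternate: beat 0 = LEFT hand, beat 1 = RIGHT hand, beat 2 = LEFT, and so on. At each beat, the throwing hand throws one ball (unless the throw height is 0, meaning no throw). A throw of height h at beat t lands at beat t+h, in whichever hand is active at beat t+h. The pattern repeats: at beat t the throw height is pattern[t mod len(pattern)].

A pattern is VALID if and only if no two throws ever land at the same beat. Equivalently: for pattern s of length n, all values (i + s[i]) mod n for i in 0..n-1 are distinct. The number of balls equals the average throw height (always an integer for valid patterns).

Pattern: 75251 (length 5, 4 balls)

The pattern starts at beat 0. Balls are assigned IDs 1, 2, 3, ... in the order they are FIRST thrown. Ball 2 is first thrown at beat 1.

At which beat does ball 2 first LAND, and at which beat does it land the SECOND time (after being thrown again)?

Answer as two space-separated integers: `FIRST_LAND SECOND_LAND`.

Answer: 6 11

Derivation:
Beat 0 (L): throw ball1 h=7 -> lands@7:R; in-air after throw: [b1@7:R]
Beat 1 (R): throw ball2 h=5 -> lands@6:L; in-air after throw: [b2@6:L b1@7:R]
Beat 2 (L): throw ball3 h=2 -> lands@4:L; in-air after throw: [b3@4:L b2@6:L b1@7:R]
Beat 3 (R): throw ball4 h=5 -> lands@8:L; in-air after throw: [b3@4:L b2@6:L b1@7:R b4@8:L]
Beat 4 (L): throw ball3 h=1 -> lands@5:R; in-air after throw: [b3@5:R b2@6:L b1@7:R b4@8:L]
Beat 5 (R): throw ball3 h=7 -> lands@12:L; in-air after throw: [b2@6:L b1@7:R b4@8:L b3@12:L]
Beat 6 (L): throw ball2 h=5 -> lands@11:R; in-air after throw: [b1@7:R b4@8:L b2@11:R b3@12:L]
Beat 7 (R): throw ball1 h=2 -> lands@9:R; in-air after throw: [b4@8:L b1@9:R b2@11:R b3@12:L]
Beat 8 (L): throw ball4 h=5 -> lands@13:R; in-air after throw: [b1@9:R b2@11:R b3@12:L b4@13:R]
Beat 9 (R): throw ball1 h=1 -> lands@10:L; in-air after throw: [b1@10:L b2@11:R b3@12:L b4@13:R]
Beat 10 (L): throw ball1 h=7 -> lands@17:R; in-air after throw: [b2@11:R b3@12:L b4@13:R b1@17:R]
Beat 11 (R): throw ball2 h=5 -> lands@16:L; in-air after throw: [b3@12:L b4@13:R b2@16:L b1@17:R]
Ball 2: thrown@1 h=5 -> first land @6; rethrown@6 h=5 -> second land @11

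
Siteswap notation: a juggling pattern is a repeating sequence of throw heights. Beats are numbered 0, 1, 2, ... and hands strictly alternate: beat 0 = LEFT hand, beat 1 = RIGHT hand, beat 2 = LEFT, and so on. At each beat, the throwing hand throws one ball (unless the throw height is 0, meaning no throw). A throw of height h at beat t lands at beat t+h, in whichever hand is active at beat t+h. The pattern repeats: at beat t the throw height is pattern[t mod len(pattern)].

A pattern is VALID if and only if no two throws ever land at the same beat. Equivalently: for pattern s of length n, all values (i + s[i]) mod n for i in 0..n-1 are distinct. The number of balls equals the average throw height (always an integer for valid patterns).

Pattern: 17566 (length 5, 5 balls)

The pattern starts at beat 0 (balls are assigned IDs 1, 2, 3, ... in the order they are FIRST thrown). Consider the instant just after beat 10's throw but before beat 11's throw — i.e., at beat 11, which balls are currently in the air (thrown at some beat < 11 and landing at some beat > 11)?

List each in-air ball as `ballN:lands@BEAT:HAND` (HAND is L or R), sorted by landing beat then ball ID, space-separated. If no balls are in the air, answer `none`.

Answer: ball2:lands@12:L ball5:lands@13:R ball1:lands@14:L ball3:lands@15:R

Derivation:
Beat 0 (L): throw ball1 h=1 -> lands@1:R; in-air after throw: [b1@1:R]
Beat 1 (R): throw ball1 h=7 -> lands@8:L; in-air after throw: [b1@8:L]
Beat 2 (L): throw ball2 h=5 -> lands@7:R; in-air after throw: [b2@7:R b1@8:L]
Beat 3 (R): throw ball3 h=6 -> lands@9:R; in-air after throw: [b2@7:R b1@8:L b3@9:R]
Beat 4 (L): throw ball4 h=6 -> lands@10:L; in-air after throw: [b2@7:R b1@8:L b3@9:R b4@10:L]
Beat 5 (R): throw ball5 h=1 -> lands@6:L; in-air after throw: [b5@6:L b2@7:R b1@8:L b3@9:R b4@10:L]
Beat 6 (L): throw ball5 h=7 -> lands@13:R; in-air after throw: [b2@7:R b1@8:L b3@9:R b4@10:L b5@13:R]
Beat 7 (R): throw ball2 h=5 -> lands@12:L; in-air after throw: [b1@8:L b3@9:R b4@10:L b2@12:L b5@13:R]
Beat 8 (L): throw ball1 h=6 -> lands@14:L; in-air after throw: [b3@9:R b4@10:L b2@12:L b5@13:R b1@14:L]
Beat 9 (R): throw ball3 h=6 -> lands@15:R; in-air after throw: [b4@10:L b2@12:L b5@13:R b1@14:L b3@15:R]
Beat 10 (L): throw ball4 h=1 -> lands@11:R; in-air after throw: [b4@11:R b2@12:L b5@13:R b1@14:L b3@15:R]
Beat 11 (R): throw ball4 h=7 -> lands@18:L; in-air after throw: [b2@12:L b5@13:R b1@14:L b3@15:R b4@18:L]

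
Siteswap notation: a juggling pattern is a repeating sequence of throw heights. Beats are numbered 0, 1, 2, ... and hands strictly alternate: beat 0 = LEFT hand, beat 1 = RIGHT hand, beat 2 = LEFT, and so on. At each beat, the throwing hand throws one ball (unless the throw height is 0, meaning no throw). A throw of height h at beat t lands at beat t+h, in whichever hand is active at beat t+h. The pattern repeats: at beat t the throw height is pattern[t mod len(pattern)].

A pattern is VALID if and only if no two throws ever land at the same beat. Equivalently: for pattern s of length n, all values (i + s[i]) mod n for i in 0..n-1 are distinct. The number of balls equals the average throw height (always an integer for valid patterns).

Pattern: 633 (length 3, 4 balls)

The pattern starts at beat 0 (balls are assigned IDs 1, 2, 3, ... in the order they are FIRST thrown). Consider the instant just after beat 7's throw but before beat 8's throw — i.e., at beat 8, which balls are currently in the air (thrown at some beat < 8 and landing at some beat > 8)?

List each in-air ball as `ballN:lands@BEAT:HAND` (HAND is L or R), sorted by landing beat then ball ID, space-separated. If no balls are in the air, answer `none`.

Answer: ball4:lands@9:R ball2:lands@10:L ball1:lands@12:L

Derivation:
Beat 0 (L): throw ball1 h=6 -> lands@6:L; in-air after throw: [b1@6:L]
Beat 1 (R): throw ball2 h=3 -> lands@4:L; in-air after throw: [b2@4:L b1@6:L]
Beat 2 (L): throw ball3 h=3 -> lands@5:R; in-air after throw: [b2@4:L b3@5:R b1@6:L]
Beat 3 (R): throw ball4 h=6 -> lands@9:R; in-air after throw: [b2@4:L b3@5:R b1@6:L b4@9:R]
Beat 4 (L): throw ball2 h=3 -> lands@7:R; in-air after throw: [b3@5:R b1@6:L b2@7:R b4@9:R]
Beat 5 (R): throw ball3 h=3 -> lands@8:L; in-air after throw: [b1@6:L b2@7:R b3@8:L b4@9:R]
Beat 6 (L): throw ball1 h=6 -> lands@12:L; in-air after throw: [b2@7:R b3@8:L b4@9:R b1@12:L]
Beat 7 (R): throw ball2 h=3 -> lands@10:L; in-air after throw: [b3@8:L b4@9:R b2@10:L b1@12:L]
Beat 8 (L): throw ball3 h=3 -> lands@11:R; in-air after throw: [b4@9:R b2@10:L b3@11:R b1@12:L]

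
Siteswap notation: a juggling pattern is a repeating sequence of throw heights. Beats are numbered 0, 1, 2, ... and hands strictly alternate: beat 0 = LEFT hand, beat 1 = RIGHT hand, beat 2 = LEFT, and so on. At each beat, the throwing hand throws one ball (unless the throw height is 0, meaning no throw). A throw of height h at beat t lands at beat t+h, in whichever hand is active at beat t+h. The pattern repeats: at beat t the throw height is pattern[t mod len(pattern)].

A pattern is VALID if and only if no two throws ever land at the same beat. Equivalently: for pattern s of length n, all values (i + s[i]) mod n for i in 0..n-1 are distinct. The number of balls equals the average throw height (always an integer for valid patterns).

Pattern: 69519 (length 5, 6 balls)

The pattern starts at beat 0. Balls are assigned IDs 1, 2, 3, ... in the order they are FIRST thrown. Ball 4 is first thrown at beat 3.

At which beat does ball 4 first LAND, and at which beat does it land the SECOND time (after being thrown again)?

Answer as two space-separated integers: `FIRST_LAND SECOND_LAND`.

Beat 0 (L): throw ball1 h=6 -> lands@6:L; in-air after throw: [b1@6:L]
Beat 1 (R): throw ball2 h=9 -> lands@10:L; in-air after throw: [b1@6:L b2@10:L]
Beat 2 (L): throw ball3 h=5 -> lands@7:R; in-air after throw: [b1@6:L b3@7:R b2@10:L]
Beat 3 (R): throw ball4 h=1 -> lands@4:L; in-air after throw: [b4@4:L b1@6:L b3@7:R b2@10:L]
Beat 4 (L): throw ball4 h=9 -> lands@13:R; in-air after throw: [b1@6:L b3@7:R b2@10:L b4@13:R]
Beat 5 (R): throw ball5 h=6 -> lands@11:R; in-air after throw: [b1@6:L b3@7:R b2@10:L b5@11:R b4@13:R]
Beat 6 (L): throw ball1 h=9 -> lands@15:R; in-air after throw: [b3@7:R b2@10:L b5@11:R b4@13:R b1@15:R]
Beat 7 (R): throw ball3 h=5 -> lands@12:L; in-air after throw: [b2@10:L b5@11:R b3@12:L b4@13:R b1@15:R]
Beat 8 (L): throw ball6 h=1 -> lands@9:R; in-air after throw: [b6@9:R b2@10:L b5@11:R b3@12:L b4@13:R b1@15:R]
Beat 9 (R): throw ball6 h=9 -> lands@18:L; in-air after throw: [b2@10:L b5@11:R b3@12:L b4@13:R b1@15:R b6@18:L]
Beat 10 (L): throw ball2 h=6 -> lands@16:L; in-air after throw: [b5@11:R b3@12:L b4@13:R b1@15:R b2@16:L b6@18:L]
Beat 11 (R): throw ball5 h=9 -> lands@20:L; in-air after throw: [b3@12:L b4@13:R b1@15:R b2@16:L b6@18:L b5@20:L]
Beat 12 (L): throw ball3 h=5 -> lands@17:R; in-air after throw: [b4@13:R b1@15:R b2@16:L b3@17:R b6@18:L b5@20:L]
Beat 13 (R): throw ball4 h=1 -> lands@14:L; in-air after throw: [b4@14:L b1@15:R b2@16:L b3@17:R b6@18:L b5@20:L]
Ball 4: thrown@3 h=1 -> first land @4; rethrown@4 h=9 -> second land @13

Answer: 4 13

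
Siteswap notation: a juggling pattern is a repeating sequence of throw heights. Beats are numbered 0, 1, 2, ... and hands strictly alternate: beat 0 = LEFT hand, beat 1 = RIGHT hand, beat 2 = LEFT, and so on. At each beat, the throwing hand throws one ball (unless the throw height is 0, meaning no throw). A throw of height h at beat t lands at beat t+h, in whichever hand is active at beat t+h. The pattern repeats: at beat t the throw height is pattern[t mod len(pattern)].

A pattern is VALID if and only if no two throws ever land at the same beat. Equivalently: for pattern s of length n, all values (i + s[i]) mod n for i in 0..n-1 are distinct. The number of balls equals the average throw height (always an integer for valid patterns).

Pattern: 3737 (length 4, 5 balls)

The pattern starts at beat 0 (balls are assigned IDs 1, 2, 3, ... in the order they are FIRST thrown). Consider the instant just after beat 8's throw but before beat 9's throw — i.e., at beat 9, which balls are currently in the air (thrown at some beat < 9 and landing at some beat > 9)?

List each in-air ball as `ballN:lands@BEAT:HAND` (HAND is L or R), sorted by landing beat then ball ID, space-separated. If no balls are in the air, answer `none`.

Beat 0 (L): throw ball1 h=3 -> lands@3:R; in-air after throw: [b1@3:R]
Beat 1 (R): throw ball2 h=7 -> lands@8:L; in-air after throw: [b1@3:R b2@8:L]
Beat 2 (L): throw ball3 h=3 -> lands@5:R; in-air after throw: [b1@3:R b3@5:R b2@8:L]
Beat 3 (R): throw ball1 h=7 -> lands@10:L; in-air after throw: [b3@5:R b2@8:L b1@10:L]
Beat 4 (L): throw ball4 h=3 -> lands@7:R; in-air after throw: [b3@5:R b4@7:R b2@8:L b1@10:L]
Beat 5 (R): throw ball3 h=7 -> lands@12:L; in-air after throw: [b4@7:R b2@8:L b1@10:L b3@12:L]
Beat 6 (L): throw ball5 h=3 -> lands@9:R; in-air after throw: [b4@7:R b2@8:L b5@9:R b1@10:L b3@12:L]
Beat 7 (R): throw ball4 h=7 -> lands@14:L; in-air after throw: [b2@8:L b5@9:R b1@10:L b3@12:L b4@14:L]
Beat 8 (L): throw ball2 h=3 -> lands@11:R; in-air after throw: [b5@9:R b1@10:L b2@11:R b3@12:L b4@14:L]
Beat 9 (R): throw ball5 h=7 -> lands@16:L; in-air after throw: [b1@10:L b2@11:R b3@12:L b4@14:L b5@16:L]

Answer: ball1:lands@10:L ball2:lands@11:R ball3:lands@12:L ball4:lands@14:L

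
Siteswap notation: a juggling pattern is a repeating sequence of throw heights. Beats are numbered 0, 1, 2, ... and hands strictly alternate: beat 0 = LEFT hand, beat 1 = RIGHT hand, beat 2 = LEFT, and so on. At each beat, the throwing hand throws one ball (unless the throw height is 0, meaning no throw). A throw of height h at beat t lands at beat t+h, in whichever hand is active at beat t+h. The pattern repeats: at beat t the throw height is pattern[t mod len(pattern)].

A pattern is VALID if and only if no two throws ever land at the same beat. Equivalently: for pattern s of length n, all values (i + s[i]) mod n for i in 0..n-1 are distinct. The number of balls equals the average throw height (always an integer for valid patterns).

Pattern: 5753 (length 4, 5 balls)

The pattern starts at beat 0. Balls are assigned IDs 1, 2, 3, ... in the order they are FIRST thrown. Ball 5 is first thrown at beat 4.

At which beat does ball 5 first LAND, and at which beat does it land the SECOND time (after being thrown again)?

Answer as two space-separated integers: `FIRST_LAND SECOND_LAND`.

Answer: 9 16

Derivation:
Beat 0 (L): throw ball1 h=5 -> lands@5:R; in-air after throw: [b1@5:R]
Beat 1 (R): throw ball2 h=7 -> lands@8:L; in-air after throw: [b1@5:R b2@8:L]
Beat 2 (L): throw ball3 h=5 -> lands@7:R; in-air after throw: [b1@5:R b3@7:R b2@8:L]
Beat 3 (R): throw ball4 h=3 -> lands@6:L; in-air after throw: [b1@5:R b4@6:L b3@7:R b2@8:L]
Beat 4 (L): throw ball5 h=5 -> lands@9:R; in-air after throw: [b1@5:R b4@6:L b3@7:R b2@8:L b5@9:R]
Beat 5 (R): throw ball1 h=7 -> lands@12:L; in-air after throw: [b4@6:L b3@7:R b2@8:L b5@9:R b1@12:L]
Beat 6 (L): throw ball4 h=5 -> lands@11:R; in-air after throw: [b3@7:R b2@8:L b5@9:R b4@11:R b1@12:L]
Beat 7 (R): throw ball3 h=3 -> lands@10:L; in-air after throw: [b2@8:L b5@9:R b3@10:L b4@11:R b1@12:L]
Beat 8 (L): throw ball2 h=5 -> lands@13:R; in-air after throw: [b5@9:R b3@10:L b4@11:R b1@12:L b2@13:R]
Beat 9 (R): throw ball5 h=7 -> lands@16:L; in-air after throw: [b3@10:L b4@11:R b1@12:L b2@13:R b5@16:L]
Beat 10 (L): throw ball3 h=5 -> lands@15:R; in-air after throw: [b4@11:R b1@12:L b2@13:R b3@15:R b5@16:L]
Beat 11 (R): throw ball4 h=3 -> lands@14:L; in-air after throw: [b1@12:L b2@13:R b4@14:L b3@15:R b5@16:L]
Beat 12 (L): throw ball1 h=5 -> lands@17:R; in-air after throw: [b2@13:R b4@14:L b3@15:R b5@16:L b1@17:R]
Beat 13 (R): throw ball2 h=7 -> lands@20:L; in-air after throw: [b4@14:L b3@15:R b5@16:L b1@17:R b2@20:L]
Beat 14 (L): throw ball4 h=5 -> lands@19:R; in-air after throw: [b3@15:R b5@16:L b1@17:R b4@19:R b2@20:L]
Beat 15 (R): throw ball3 h=3 -> lands@18:L; in-air after throw: [b5@16:L b1@17:R b3@18:L b4@19:R b2@20:L]
Beat 16 (L): throw ball5 h=5 -> lands@21:R; in-air after throw: [b1@17:R b3@18:L b4@19:R b2@20:L b5@21:R]
Ball 5: thrown@4 h=5 -> first land @9; rethrown@9 h=7 -> second land @16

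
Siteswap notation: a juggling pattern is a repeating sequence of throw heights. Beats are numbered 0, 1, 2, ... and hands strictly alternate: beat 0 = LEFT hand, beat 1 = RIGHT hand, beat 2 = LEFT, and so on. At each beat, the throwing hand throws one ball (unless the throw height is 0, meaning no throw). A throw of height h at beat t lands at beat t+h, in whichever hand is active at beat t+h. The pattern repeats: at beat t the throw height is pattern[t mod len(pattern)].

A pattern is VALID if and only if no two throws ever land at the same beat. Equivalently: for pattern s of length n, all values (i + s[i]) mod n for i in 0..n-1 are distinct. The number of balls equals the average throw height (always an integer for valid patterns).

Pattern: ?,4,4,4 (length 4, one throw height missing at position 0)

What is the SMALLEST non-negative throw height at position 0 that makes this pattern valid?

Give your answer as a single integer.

Answer: 0

Derivation:
i=0: s[i]=? (unknown)
i=1: (1 + 4) mod 4 = 1
i=2: (2 + 4) mod 4 = 2
i=3: (3 + 4) mod 4 = 3
Known residues: [1, 2, 3]; need a permutation of 0..3, so missing residue r = 0
Need (0 + s) mod 4 = 0; smallest s = (0 - 0) mod 4 = 0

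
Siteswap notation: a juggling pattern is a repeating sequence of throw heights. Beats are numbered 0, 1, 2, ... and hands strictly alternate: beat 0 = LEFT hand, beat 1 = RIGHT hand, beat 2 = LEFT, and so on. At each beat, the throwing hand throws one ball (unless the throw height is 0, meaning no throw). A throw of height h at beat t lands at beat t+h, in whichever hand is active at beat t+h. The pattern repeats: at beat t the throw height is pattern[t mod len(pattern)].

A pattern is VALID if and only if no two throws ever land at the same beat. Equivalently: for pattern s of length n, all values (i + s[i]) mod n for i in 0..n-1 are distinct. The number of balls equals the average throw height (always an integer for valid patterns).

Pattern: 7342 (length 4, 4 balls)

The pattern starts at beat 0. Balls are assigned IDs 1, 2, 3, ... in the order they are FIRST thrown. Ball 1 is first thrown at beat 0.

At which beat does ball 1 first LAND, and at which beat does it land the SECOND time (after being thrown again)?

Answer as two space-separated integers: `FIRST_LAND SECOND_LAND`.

Beat 0 (L): throw ball1 h=7 -> lands@7:R; in-air after throw: [b1@7:R]
Beat 1 (R): throw ball2 h=3 -> lands@4:L; in-air after throw: [b2@4:L b1@7:R]
Beat 2 (L): throw ball3 h=4 -> lands@6:L; in-air after throw: [b2@4:L b3@6:L b1@7:R]
Beat 3 (R): throw ball4 h=2 -> lands@5:R; in-air after throw: [b2@4:L b4@5:R b3@6:L b1@7:R]
Beat 4 (L): throw ball2 h=7 -> lands@11:R; in-air after throw: [b4@5:R b3@6:L b1@7:R b2@11:R]
Beat 5 (R): throw ball4 h=3 -> lands@8:L; in-air after throw: [b3@6:L b1@7:R b4@8:L b2@11:R]
Beat 6 (L): throw ball3 h=4 -> lands@10:L; in-air after throw: [b1@7:R b4@8:L b3@10:L b2@11:R]
Beat 7 (R): throw ball1 h=2 -> lands@9:R; in-air after throw: [b4@8:L b1@9:R b3@10:L b2@11:R]
Beat 8 (L): throw ball4 h=7 -> lands@15:R; in-air after throw: [b1@9:R b3@10:L b2@11:R b4@15:R]
Beat 9 (R): throw ball1 h=3 -> lands@12:L; in-air after throw: [b3@10:L b2@11:R b1@12:L b4@15:R]
Ball 1: thrown@0 h=7 -> first land @7; rethrown@7 h=2 -> second land @9

Answer: 7 9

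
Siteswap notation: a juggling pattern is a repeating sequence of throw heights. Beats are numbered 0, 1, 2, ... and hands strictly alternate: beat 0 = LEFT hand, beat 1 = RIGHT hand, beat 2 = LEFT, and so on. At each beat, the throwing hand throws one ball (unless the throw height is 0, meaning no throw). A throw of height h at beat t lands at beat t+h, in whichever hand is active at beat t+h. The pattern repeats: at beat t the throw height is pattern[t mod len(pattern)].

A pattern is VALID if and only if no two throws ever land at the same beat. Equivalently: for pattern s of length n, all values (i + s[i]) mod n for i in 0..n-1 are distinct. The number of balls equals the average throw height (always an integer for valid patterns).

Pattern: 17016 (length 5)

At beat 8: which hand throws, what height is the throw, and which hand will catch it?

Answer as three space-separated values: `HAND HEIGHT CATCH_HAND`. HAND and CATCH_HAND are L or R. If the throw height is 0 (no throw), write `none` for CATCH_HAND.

Answer: L 1 R

Derivation:
Beat 8: 8 mod 2 = 0, so hand = L
Throw height = pattern[8 mod 5] = pattern[3] = 1
Lands at beat 8+1=9, 9 mod 2 = 1, so catch hand = R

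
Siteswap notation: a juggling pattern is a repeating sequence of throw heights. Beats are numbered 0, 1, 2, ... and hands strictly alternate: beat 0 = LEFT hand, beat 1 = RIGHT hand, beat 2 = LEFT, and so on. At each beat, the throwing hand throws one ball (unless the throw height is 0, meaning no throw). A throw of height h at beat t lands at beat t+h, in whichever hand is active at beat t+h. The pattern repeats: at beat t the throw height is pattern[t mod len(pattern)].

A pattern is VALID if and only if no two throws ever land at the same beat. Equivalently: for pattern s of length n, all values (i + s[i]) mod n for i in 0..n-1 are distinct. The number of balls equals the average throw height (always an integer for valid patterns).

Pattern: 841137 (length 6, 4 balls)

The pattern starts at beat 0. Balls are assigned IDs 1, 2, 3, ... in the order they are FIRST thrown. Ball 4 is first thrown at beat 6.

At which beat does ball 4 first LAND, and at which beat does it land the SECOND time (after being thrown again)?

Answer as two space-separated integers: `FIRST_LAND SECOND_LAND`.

Beat 0 (L): throw ball1 h=8 -> lands@8:L; in-air after throw: [b1@8:L]
Beat 1 (R): throw ball2 h=4 -> lands@5:R; in-air after throw: [b2@5:R b1@8:L]
Beat 2 (L): throw ball3 h=1 -> lands@3:R; in-air after throw: [b3@3:R b2@5:R b1@8:L]
Beat 3 (R): throw ball3 h=1 -> lands@4:L; in-air after throw: [b3@4:L b2@5:R b1@8:L]
Beat 4 (L): throw ball3 h=3 -> lands@7:R; in-air after throw: [b2@5:R b3@7:R b1@8:L]
Beat 5 (R): throw ball2 h=7 -> lands@12:L; in-air after throw: [b3@7:R b1@8:L b2@12:L]
Beat 6 (L): throw ball4 h=8 -> lands@14:L; in-air after throw: [b3@7:R b1@8:L b2@12:L b4@14:L]
Beat 7 (R): throw ball3 h=4 -> lands@11:R; in-air after throw: [b1@8:L b3@11:R b2@12:L b4@14:L]
Beat 8 (L): throw ball1 h=1 -> lands@9:R; in-air after throw: [b1@9:R b3@11:R b2@12:L b4@14:L]
Beat 9 (R): throw ball1 h=1 -> lands@10:L; in-air after throw: [b1@10:L b3@11:R b2@12:L b4@14:L]
Beat 10 (L): throw ball1 h=3 -> lands@13:R; in-air after throw: [b3@11:R b2@12:L b1@13:R b4@14:L]
Beat 11 (R): throw ball3 h=7 -> lands@18:L; in-air after throw: [b2@12:L b1@13:R b4@14:L b3@18:L]
Beat 12 (L): throw ball2 h=8 -> lands@20:L; in-air after throw: [b1@13:R b4@14:L b3@18:L b2@20:L]
Beat 13 (R): throw ball1 h=4 -> lands@17:R; in-air after throw: [b4@14:L b1@17:R b3@18:L b2@20:L]
Beat 14 (L): throw ball4 h=1 -> lands@15:R; in-air after throw: [b4@15:R b1@17:R b3@18:L b2@20:L]
Beat 15 (R): throw ball4 h=1 -> lands@16:L; in-air after throw: [b4@16:L b1@17:R b3@18:L b2@20:L]
Ball 4: thrown@6 h=8 -> first land @14; rethrown@14 h=1 -> second land @15

Answer: 14 15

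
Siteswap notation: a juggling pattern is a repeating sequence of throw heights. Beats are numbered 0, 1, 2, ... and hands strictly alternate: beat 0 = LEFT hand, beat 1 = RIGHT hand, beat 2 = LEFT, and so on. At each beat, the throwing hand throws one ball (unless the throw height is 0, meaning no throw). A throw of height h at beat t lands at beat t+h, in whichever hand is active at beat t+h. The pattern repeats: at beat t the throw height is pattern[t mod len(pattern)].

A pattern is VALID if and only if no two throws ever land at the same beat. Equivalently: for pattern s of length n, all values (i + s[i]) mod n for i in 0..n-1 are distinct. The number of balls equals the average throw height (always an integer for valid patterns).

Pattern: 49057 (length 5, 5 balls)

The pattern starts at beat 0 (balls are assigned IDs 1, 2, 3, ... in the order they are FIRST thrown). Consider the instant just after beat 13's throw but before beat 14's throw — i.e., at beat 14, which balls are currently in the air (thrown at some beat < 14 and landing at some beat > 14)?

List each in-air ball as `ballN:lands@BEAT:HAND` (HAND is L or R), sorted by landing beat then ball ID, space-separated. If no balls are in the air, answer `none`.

Beat 0 (L): throw ball1 h=4 -> lands@4:L; in-air after throw: [b1@4:L]
Beat 1 (R): throw ball2 h=9 -> lands@10:L; in-air after throw: [b1@4:L b2@10:L]
Beat 3 (R): throw ball3 h=5 -> lands@8:L; in-air after throw: [b1@4:L b3@8:L b2@10:L]
Beat 4 (L): throw ball1 h=7 -> lands@11:R; in-air after throw: [b3@8:L b2@10:L b1@11:R]
Beat 5 (R): throw ball4 h=4 -> lands@9:R; in-air after throw: [b3@8:L b4@9:R b2@10:L b1@11:R]
Beat 6 (L): throw ball5 h=9 -> lands@15:R; in-air after throw: [b3@8:L b4@9:R b2@10:L b1@11:R b5@15:R]
Beat 8 (L): throw ball3 h=5 -> lands@13:R; in-air after throw: [b4@9:R b2@10:L b1@11:R b3@13:R b5@15:R]
Beat 9 (R): throw ball4 h=7 -> lands@16:L; in-air after throw: [b2@10:L b1@11:R b3@13:R b5@15:R b4@16:L]
Beat 10 (L): throw ball2 h=4 -> lands@14:L; in-air after throw: [b1@11:R b3@13:R b2@14:L b5@15:R b4@16:L]
Beat 11 (R): throw ball1 h=9 -> lands@20:L; in-air after throw: [b3@13:R b2@14:L b5@15:R b4@16:L b1@20:L]
Beat 13 (R): throw ball3 h=5 -> lands@18:L; in-air after throw: [b2@14:L b5@15:R b4@16:L b3@18:L b1@20:L]
Beat 14 (L): throw ball2 h=7 -> lands@21:R; in-air after throw: [b5@15:R b4@16:L b3@18:L b1@20:L b2@21:R]

Answer: ball5:lands@15:R ball4:lands@16:L ball3:lands@18:L ball1:lands@20:L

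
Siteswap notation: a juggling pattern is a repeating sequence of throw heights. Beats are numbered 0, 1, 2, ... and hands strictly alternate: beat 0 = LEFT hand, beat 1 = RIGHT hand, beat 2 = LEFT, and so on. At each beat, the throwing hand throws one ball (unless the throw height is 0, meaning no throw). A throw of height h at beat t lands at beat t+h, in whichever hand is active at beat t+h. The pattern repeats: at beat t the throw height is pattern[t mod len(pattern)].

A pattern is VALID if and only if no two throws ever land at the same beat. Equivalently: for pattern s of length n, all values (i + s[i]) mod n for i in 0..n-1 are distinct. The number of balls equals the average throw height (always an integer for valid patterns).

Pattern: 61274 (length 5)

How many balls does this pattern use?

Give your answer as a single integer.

Pattern = [6, 1, 2, 7, 4], length n = 5
  position 0: throw height = 6, running sum = 6
  position 1: throw height = 1, running sum = 7
  position 2: throw height = 2, running sum = 9
  position 3: throw height = 7, running sum = 16
  position 4: throw height = 4, running sum = 20
Total sum = 20; balls = sum / n = 20 / 5 = 4

Answer: 4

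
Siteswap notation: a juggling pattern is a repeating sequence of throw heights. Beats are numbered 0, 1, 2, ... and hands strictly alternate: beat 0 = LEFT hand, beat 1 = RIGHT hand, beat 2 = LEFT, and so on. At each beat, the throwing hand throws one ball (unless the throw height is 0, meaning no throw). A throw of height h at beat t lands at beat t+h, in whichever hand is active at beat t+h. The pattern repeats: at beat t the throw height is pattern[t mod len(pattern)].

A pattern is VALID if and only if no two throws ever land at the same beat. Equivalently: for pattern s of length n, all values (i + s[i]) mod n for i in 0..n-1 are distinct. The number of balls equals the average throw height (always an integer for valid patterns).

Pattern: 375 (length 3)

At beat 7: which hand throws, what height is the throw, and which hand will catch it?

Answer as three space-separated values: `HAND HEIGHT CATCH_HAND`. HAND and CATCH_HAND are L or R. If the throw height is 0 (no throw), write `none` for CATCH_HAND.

Beat 7: 7 mod 2 = 1, so hand = R
Throw height = pattern[7 mod 3] = pattern[1] = 7
Lands at beat 7+7=14, 14 mod 2 = 0, so catch hand = L

Answer: R 7 L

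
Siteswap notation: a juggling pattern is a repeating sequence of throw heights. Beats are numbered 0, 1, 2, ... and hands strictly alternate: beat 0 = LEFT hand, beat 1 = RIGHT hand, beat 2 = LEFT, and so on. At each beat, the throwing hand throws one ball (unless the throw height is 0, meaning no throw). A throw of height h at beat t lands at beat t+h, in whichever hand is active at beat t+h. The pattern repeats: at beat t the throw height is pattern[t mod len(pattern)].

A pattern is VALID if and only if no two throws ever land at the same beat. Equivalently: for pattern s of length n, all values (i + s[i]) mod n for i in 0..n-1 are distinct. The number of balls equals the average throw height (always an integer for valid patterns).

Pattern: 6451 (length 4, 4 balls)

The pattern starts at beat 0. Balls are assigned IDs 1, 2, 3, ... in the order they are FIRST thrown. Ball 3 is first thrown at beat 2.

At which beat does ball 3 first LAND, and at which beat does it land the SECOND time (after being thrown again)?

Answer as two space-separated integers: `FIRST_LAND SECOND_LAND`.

Beat 0 (L): throw ball1 h=6 -> lands@6:L; in-air after throw: [b1@6:L]
Beat 1 (R): throw ball2 h=4 -> lands@5:R; in-air after throw: [b2@5:R b1@6:L]
Beat 2 (L): throw ball3 h=5 -> lands@7:R; in-air after throw: [b2@5:R b1@6:L b3@7:R]
Beat 3 (R): throw ball4 h=1 -> lands@4:L; in-air after throw: [b4@4:L b2@5:R b1@6:L b3@7:R]
Beat 4 (L): throw ball4 h=6 -> lands@10:L; in-air after throw: [b2@5:R b1@6:L b3@7:R b4@10:L]
Beat 5 (R): throw ball2 h=4 -> lands@9:R; in-air after throw: [b1@6:L b3@7:R b2@9:R b4@10:L]
Beat 6 (L): throw ball1 h=5 -> lands@11:R; in-air after throw: [b3@7:R b2@9:R b4@10:L b1@11:R]
Beat 7 (R): throw ball3 h=1 -> lands@8:L; in-air after throw: [b3@8:L b2@9:R b4@10:L b1@11:R]
Beat 8 (L): throw ball3 h=6 -> lands@14:L; in-air after throw: [b2@9:R b4@10:L b1@11:R b3@14:L]
Ball 3: thrown@2 h=5 -> first land @7; rethrown@7 h=1 -> second land @8

Answer: 7 8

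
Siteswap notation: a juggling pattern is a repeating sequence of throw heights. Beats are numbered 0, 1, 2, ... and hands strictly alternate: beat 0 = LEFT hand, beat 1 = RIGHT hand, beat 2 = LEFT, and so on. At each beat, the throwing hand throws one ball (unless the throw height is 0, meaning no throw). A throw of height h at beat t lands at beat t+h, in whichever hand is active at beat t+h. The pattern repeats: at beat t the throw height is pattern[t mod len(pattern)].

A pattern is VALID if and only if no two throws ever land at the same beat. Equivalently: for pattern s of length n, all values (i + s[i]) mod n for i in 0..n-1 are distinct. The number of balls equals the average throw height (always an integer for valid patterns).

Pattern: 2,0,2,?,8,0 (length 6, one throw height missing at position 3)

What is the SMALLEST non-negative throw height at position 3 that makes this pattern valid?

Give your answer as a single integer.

i=0: (0 + 2) mod 6 = 2
i=1: (1 + 0) mod 6 = 1
i=2: (2 + 2) mod 6 = 4
i=3: s[i]=? (unknown)
i=4: (4 + 8) mod 6 = 0
i=5: (5 + 0) mod 6 = 5
Known residues: [0, 1, 2, 4, 5]; need a permutation of 0..5, so missing residue r = 3
Need (3 + s) mod 6 = 3; smallest s = (3 - 3) mod 6 = 0

Answer: 0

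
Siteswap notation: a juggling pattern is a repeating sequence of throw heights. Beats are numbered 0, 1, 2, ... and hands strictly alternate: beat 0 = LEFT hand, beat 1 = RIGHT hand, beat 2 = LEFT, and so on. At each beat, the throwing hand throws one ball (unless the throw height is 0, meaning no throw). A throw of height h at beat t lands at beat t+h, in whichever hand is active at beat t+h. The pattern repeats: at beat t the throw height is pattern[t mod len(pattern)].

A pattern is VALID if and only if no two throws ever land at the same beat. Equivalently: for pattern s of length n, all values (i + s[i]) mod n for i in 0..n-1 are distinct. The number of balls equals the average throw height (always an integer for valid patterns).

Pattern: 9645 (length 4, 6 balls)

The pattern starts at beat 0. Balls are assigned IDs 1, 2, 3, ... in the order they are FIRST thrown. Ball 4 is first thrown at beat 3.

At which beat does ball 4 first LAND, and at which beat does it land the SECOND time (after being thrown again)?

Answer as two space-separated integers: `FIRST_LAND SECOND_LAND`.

Answer: 8 17

Derivation:
Beat 0 (L): throw ball1 h=9 -> lands@9:R; in-air after throw: [b1@9:R]
Beat 1 (R): throw ball2 h=6 -> lands@7:R; in-air after throw: [b2@7:R b1@9:R]
Beat 2 (L): throw ball3 h=4 -> lands@6:L; in-air after throw: [b3@6:L b2@7:R b1@9:R]
Beat 3 (R): throw ball4 h=5 -> lands@8:L; in-air after throw: [b3@6:L b2@7:R b4@8:L b1@9:R]
Beat 4 (L): throw ball5 h=9 -> lands@13:R; in-air after throw: [b3@6:L b2@7:R b4@8:L b1@9:R b5@13:R]
Beat 5 (R): throw ball6 h=6 -> lands@11:R; in-air after throw: [b3@6:L b2@7:R b4@8:L b1@9:R b6@11:R b5@13:R]
Beat 6 (L): throw ball3 h=4 -> lands@10:L; in-air after throw: [b2@7:R b4@8:L b1@9:R b3@10:L b6@11:R b5@13:R]
Beat 7 (R): throw ball2 h=5 -> lands@12:L; in-air after throw: [b4@8:L b1@9:R b3@10:L b6@11:R b2@12:L b5@13:R]
Beat 8 (L): throw ball4 h=9 -> lands@17:R; in-air after throw: [b1@9:R b3@10:L b6@11:R b2@12:L b5@13:R b4@17:R]
Beat 9 (R): throw ball1 h=6 -> lands@15:R; in-air after throw: [b3@10:L b6@11:R b2@12:L b5@13:R b1@15:R b4@17:R]
Beat 10 (L): throw ball3 h=4 -> lands@14:L; in-air after throw: [b6@11:R b2@12:L b5@13:R b3@14:L b1@15:R b4@17:R]
Beat 11 (R): throw ball6 h=5 -> lands@16:L; in-air after throw: [b2@12:L b5@13:R b3@14:L b1@15:R b6@16:L b4@17:R]
Beat 12 (L): throw ball2 h=9 -> lands@21:R; in-air after throw: [b5@13:R b3@14:L b1@15:R b6@16:L b4@17:R b2@21:R]
Beat 13 (R): throw ball5 h=6 -> lands@19:R; in-air after throw: [b3@14:L b1@15:R b6@16:L b4@17:R b5@19:R b2@21:R]
Beat 14 (L): throw ball3 h=4 -> lands@18:L; in-air after throw: [b1@15:R b6@16:L b4@17:R b3@18:L b5@19:R b2@21:R]
Beat 15 (R): throw ball1 h=5 -> lands@20:L; in-air after throw: [b6@16:L b4@17:R b3@18:L b5@19:R b1@20:L b2@21:R]
Beat 16 (L): throw ball6 h=9 -> lands@25:R; in-air after throw: [b4@17:R b3@18:L b5@19:R b1@20:L b2@21:R b6@25:R]
Beat 17 (R): throw ball4 h=6 -> lands@23:R; in-air after throw: [b3@18:L b5@19:R b1@20:L b2@21:R b4@23:R b6@25:R]
Ball 4: thrown@3 h=5 -> first land @8; rethrown@8 h=9 -> second land @17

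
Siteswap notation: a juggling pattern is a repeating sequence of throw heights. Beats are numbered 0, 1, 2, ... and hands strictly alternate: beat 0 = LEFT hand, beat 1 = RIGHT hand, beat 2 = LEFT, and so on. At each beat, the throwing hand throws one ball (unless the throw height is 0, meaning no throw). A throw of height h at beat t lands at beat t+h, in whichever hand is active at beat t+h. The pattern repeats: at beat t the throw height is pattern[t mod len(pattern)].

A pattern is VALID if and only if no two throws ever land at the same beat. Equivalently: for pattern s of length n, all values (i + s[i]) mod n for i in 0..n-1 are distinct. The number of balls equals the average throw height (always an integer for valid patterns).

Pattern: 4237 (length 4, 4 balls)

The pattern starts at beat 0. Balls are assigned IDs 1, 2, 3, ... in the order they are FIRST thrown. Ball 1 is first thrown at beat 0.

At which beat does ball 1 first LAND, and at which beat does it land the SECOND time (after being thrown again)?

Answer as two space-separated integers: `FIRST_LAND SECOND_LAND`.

Answer: 4 8

Derivation:
Beat 0 (L): throw ball1 h=4 -> lands@4:L; in-air after throw: [b1@4:L]
Beat 1 (R): throw ball2 h=2 -> lands@3:R; in-air after throw: [b2@3:R b1@4:L]
Beat 2 (L): throw ball3 h=3 -> lands@5:R; in-air after throw: [b2@3:R b1@4:L b3@5:R]
Beat 3 (R): throw ball2 h=7 -> lands@10:L; in-air after throw: [b1@4:L b3@5:R b2@10:L]
Beat 4 (L): throw ball1 h=4 -> lands@8:L; in-air after throw: [b3@5:R b1@8:L b2@10:L]
Beat 5 (R): throw ball3 h=2 -> lands@7:R; in-air after throw: [b3@7:R b1@8:L b2@10:L]
Beat 6 (L): throw ball4 h=3 -> lands@9:R; in-air after throw: [b3@7:R b1@8:L b4@9:R b2@10:L]
Beat 7 (R): throw ball3 h=7 -> lands@14:L; in-air after throw: [b1@8:L b4@9:R b2@10:L b3@14:L]
Beat 8 (L): throw ball1 h=4 -> lands@12:L; in-air after throw: [b4@9:R b2@10:L b1@12:L b3@14:L]
Ball 1: thrown@0 h=4 -> first land @4; rethrown@4 h=4 -> second land @8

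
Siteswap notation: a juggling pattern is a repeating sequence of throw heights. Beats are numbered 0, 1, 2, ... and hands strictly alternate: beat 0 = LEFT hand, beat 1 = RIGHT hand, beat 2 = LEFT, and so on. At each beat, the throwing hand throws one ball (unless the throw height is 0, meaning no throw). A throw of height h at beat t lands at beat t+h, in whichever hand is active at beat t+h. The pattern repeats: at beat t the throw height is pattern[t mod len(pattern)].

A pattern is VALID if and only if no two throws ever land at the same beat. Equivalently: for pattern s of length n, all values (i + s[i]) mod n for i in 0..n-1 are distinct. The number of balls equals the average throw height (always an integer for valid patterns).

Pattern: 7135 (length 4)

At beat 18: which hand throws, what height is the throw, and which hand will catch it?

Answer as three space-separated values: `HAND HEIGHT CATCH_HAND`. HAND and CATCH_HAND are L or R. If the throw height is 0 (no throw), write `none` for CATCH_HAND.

Beat 18: 18 mod 2 = 0, so hand = L
Throw height = pattern[18 mod 4] = pattern[2] = 3
Lands at beat 18+3=21, 21 mod 2 = 1, so catch hand = R

Answer: L 3 R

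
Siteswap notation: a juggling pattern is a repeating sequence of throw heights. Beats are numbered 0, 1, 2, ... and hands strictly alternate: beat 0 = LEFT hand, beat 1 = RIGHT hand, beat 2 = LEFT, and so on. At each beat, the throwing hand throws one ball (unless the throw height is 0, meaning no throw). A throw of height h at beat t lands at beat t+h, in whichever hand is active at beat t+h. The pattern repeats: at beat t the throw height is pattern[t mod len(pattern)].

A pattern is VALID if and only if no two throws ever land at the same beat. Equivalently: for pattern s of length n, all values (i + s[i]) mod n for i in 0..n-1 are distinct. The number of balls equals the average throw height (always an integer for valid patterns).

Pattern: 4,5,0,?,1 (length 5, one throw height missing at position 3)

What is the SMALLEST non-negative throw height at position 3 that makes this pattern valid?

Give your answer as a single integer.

Answer: 0

Derivation:
i=0: (0 + 4) mod 5 = 4
i=1: (1 + 5) mod 5 = 1
i=2: (2 + 0) mod 5 = 2
i=3: s[i]=? (unknown)
i=4: (4 + 1) mod 5 = 0
Known residues: [0, 1, 2, 4]; need a permutation of 0..4, so missing residue r = 3
Need (3 + s) mod 5 = 3; smallest s = (3 - 3) mod 5 = 0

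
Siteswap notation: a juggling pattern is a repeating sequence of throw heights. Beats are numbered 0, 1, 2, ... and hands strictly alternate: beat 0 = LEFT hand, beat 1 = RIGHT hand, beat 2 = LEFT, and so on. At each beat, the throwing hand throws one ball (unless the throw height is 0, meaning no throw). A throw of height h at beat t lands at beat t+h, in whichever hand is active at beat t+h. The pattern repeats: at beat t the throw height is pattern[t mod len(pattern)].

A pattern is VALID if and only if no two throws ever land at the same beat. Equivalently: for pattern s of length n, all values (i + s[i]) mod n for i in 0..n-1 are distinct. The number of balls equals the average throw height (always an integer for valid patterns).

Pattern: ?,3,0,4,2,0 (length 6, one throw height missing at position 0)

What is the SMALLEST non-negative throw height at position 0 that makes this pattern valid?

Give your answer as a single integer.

i=0: s[i]=? (unknown)
i=1: (1 + 3) mod 6 = 4
i=2: (2 + 0) mod 6 = 2
i=3: (3 + 4) mod 6 = 1
i=4: (4 + 2) mod 6 = 0
i=5: (5 + 0) mod 6 = 5
Known residues: [0, 1, 2, 4, 5]; need a permutation of 0..5, so missing residue r = 3
Need (0 + s) mod 6 = 3; smallest s = (3 - 0) mod 6 = 3

Answer: 3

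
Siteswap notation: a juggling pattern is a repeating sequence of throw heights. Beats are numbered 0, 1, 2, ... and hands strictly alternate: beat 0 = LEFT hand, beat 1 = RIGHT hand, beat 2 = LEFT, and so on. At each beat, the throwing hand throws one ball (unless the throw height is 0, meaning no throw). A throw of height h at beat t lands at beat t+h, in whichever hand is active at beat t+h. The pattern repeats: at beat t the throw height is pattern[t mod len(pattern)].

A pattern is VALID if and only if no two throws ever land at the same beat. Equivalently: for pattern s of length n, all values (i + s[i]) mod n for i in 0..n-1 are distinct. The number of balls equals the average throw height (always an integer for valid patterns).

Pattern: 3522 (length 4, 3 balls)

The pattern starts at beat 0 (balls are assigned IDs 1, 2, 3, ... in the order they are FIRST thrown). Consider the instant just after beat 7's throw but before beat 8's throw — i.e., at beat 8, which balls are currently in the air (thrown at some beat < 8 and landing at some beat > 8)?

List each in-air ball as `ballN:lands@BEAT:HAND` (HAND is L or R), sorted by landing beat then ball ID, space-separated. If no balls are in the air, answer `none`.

Answer: ball3:lands@9:R ball1:lands@10:L

Derivation:
Beat 0 (L): throw ball1 h=3 -> lands@3:R; in-air after throw: [b1@3:R]
Beat 1 (R): throw ball2 h=5 -> lands@6:L; in-air after throw: [b1@3:R b2@6:L]
Beat 2 (L): throw ball3 h=2 -> lands@4:L; in-air after throw: [b1@3:R b3@4:L b2@6:L]
Beat 3 (R): throw ball1 h=2 -> lands@5:R; in-air after throw: [b3@4:L b1@5:R b2@6:L]
Beat 4 (L): throw ball3 h=3 -> lands@7:R; in-air after throw: [b1@5:R b2@6:L b3@7:R]
Beat 5 (R): throw ball1 h=5 -> lands@10:L; in-air after throw: [b2@6:L b3@7:R b1@10:L]
Beat 6 (L): throw ball2 h=2 -> lands@8:L; in-air after throw: [b3@7:R b2@8:L b1@10:L]
Beat 7 (R): throw ball3 h=2 -> lands@9:R; in-air after throw: [b2@8:L b3@9:R b1@10:L]
Beat 8 (L): throw ball2 h=3 -> lands@11:R; in-air after throw: [b3@9:R b1@10:L b2@11:R]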